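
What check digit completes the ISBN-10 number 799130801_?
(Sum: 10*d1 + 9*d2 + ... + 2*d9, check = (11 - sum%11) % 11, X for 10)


Weighted sum: 282
282 mod 11 = 7

Check digit: 4


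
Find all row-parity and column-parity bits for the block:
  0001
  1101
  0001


Row parities: 111
Column parities: 1101

Row P: 111, Col P: 1101, Corner: 1


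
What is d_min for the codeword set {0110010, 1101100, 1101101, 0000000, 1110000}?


Comparing all pairs, minimum distance: 1
Can detect 0 errors, correct 0 errors

1


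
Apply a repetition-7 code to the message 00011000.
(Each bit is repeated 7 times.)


Each bit -> 7 copies

00000000000000000000011111111111111000000000000000000000


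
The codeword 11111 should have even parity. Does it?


Number of 1s: 5

No, parity error (5 ones)


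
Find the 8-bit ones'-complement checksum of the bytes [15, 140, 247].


Sum = 402 mod 256 = 146
Complement = 109

109


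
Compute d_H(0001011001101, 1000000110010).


XOR: 1001011111111
Count of 1s: 10

10


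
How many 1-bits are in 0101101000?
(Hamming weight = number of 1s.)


Counting 1s in 0101101000

4


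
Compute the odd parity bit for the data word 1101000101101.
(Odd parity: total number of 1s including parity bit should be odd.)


Number of 1s in data: 7
Parity bit: 0

0


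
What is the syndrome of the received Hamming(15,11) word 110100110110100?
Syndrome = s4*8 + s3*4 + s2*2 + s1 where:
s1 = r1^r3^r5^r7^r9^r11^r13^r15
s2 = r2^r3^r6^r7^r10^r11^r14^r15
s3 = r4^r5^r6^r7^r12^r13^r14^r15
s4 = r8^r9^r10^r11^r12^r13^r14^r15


s1=0, s2=0, s3=1, s4=0

Syndrome = 4 (error at position 4)


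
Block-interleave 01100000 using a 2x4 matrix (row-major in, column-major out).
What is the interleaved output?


Matrix:
  0110
  0000
Read columns: 00101000

00101000


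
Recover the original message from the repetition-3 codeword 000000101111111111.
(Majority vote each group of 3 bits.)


Groups: 000, 000, 101, 111, 111, 111
Majority votes: 001111

001111


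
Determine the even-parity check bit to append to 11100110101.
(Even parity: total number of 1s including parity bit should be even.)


Number of 1s in data: 7
Parity bit: 1

1


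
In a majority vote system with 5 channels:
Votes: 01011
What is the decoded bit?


Ones: 3 out of 5
Threshold: 3

1 (3/5 voted 1)


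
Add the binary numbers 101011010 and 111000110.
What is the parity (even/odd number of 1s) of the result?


101011010 = 346
111000110 = 454
Sum = 800 = 1100100000
1s count = 3

odd parity (3 ones in 1100100000)


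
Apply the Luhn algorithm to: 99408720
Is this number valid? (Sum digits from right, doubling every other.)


Luhn sum = 44
44 mod 10 = 4

Invalid (Luhn sum mod 10 = 4)


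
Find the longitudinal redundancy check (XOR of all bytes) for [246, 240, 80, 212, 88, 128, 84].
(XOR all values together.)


XOR chain: 246 ^ 240 ^ 80 ^ 212 ^ 88 ^ 128 ^ 84 = 14

14


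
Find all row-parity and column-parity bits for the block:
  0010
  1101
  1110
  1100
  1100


Row parities: 11100
Column parities: 0001

Row P: 11100, Col P: 0001, Corner: 1


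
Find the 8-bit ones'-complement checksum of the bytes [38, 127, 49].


Sum = 214 mod 256 = 214
Complement = 41

41


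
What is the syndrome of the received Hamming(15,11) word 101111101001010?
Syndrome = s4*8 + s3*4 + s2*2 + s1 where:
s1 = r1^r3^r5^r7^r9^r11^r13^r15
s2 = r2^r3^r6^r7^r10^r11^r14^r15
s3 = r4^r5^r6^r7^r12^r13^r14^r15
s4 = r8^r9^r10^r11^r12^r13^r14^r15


s1=1, s2=0, s3=0, s4=1

Syndrome = 9 (error at position 9)


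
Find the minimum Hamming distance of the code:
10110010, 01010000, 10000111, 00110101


Comparing all pairs, minimum distance: 4
Can detect 3 errors, correct 1 errors

4


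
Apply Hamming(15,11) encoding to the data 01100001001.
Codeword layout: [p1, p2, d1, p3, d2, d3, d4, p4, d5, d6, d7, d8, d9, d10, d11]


Parity bits: p1=0, p2=0, p3=0, p4=0

000011000001001


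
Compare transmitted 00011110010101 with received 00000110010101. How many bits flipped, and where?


XOR: 00011000000000

2 error(s) at position(s): 3, 4


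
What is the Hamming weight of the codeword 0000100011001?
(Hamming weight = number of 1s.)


Counting 1s in 0000100011001

4


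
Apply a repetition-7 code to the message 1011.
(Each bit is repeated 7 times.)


Each bit -> 7 copies

1111111000000011111111111111


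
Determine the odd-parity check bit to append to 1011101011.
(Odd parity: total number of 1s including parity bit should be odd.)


Number of 1s in data: 7
Parity bit: 0

0


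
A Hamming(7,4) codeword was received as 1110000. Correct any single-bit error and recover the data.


Syndrome = 0: no error detected

Data: 1000 (no errors)


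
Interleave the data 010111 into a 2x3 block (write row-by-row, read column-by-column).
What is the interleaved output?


Matrix:
  010
  111
Read columns: 011101

011101


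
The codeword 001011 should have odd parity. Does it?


Number of 1s: 3

Yes, parity is correct (3 ones)


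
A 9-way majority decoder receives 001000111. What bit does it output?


Ones: 4 out of 9
Threshold: 5

0 (4/9 voted 1)


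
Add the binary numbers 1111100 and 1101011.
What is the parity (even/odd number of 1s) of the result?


1111100 = 124
1101011 = 107
Sum = 231 = 11100111
1s count = 6

even parity (6 ones in 11100111)


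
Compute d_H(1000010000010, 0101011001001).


XOR: 1101001001011
Count of 1s: 7

7


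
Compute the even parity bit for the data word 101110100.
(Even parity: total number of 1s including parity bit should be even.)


Number of 1s in data: 5
Parity bit: 1

1


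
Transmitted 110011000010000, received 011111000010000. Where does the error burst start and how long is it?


XOR: 101100000000000

Burst at position 0, length 4


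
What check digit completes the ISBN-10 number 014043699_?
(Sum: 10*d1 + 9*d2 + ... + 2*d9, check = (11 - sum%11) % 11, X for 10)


Weighted sum: 149
149 mod 11 = 6

Check digit: 5


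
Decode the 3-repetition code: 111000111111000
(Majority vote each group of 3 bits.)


Groups: 111, 000, 111, 111, 000
Majority votes: 10110

10110


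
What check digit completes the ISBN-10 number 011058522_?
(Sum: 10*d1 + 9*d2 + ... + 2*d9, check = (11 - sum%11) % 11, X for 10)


Weighted sum: 117
117 mod 11 = 7

Check digit: 4


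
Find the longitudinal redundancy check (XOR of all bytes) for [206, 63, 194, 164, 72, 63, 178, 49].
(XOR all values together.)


XOR chain: 206 ^ 63 ^ 194 ^ 164 ^ 72 ^ 63 ^ 178 ^ 49 = 99

99


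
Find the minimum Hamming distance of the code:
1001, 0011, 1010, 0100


Comparing all pairs, minimum distance: 2
Can detect 1 errors, correct 0 errors

2


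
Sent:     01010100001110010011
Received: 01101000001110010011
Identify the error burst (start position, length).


XOR: 00111100000000000000

Burst at position 2, length 4


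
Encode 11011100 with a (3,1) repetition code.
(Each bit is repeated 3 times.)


Each bit -> 3 copies

111111000111111111000000


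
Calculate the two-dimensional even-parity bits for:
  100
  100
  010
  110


Row parities: 1110
Column parities: 100

Row P: 1110, Col P: 100, Corner: 1


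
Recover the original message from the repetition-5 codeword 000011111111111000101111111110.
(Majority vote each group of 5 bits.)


Groups: 00001, 11111, 11111, 00010, 11111, 11110
Majority votes: 011011

011011


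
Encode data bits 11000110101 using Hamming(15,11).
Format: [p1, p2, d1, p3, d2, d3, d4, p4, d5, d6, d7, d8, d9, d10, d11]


Parity bits: p1=1, p2=0, p3=1, p4=0

101110000110101


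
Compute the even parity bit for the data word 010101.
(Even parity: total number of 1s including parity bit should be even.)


Number of 1s in data: 3
Parity bit: 1

1


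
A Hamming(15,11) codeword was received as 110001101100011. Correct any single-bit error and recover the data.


Syndrome = 0: no error detected

Data: 00111100011 (no errors)


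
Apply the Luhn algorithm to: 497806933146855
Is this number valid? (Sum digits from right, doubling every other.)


Luhn sum = 71
71 mod 10 = 1

Invalid (Luhn sum mod 10 = 1)


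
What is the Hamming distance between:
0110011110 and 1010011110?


XOR: 1100000000
Count of 1s: 2

2


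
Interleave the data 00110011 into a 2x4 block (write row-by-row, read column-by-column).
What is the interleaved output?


Matrix:
  0011
  0011
Read columns: 00001111

00001111


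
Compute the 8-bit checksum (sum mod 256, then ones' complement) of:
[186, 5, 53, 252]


Sum = 496 mod 256 = 240
Complement = 15

15


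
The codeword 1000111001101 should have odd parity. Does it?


Number of 1s: 7

Yes, parity is correct (7 ones)


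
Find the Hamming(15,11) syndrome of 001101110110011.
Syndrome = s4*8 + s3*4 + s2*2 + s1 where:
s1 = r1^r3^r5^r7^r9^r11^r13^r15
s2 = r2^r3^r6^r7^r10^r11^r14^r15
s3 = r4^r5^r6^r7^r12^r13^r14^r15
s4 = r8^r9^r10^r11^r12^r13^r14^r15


s1=0, s2=1, s3=1, s4=1

Syndrome = 14 (error at position 14)


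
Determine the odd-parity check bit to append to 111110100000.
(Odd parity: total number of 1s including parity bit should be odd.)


Number of 1s in data: 6
Parity bit: 1

1


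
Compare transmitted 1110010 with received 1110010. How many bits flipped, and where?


XOR: 0000000

0 errors (received matches sent)


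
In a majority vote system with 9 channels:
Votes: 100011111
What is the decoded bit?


Ones: 6 out of 9
Threshold: 5

1 (6/9 voted 1)


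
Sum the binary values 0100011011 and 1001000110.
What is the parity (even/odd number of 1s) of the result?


0100011011 = 283
1001000110 = 582
Sum = 865 = 1101100001
1s count = 5

odd parity (5 ones in 1101100001)


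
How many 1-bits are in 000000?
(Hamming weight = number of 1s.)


Counting 1s in 000000

0


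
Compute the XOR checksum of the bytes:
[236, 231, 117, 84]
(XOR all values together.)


XOR chain: 236 ^ 231 ^ 117 ^ 84 = 42

42


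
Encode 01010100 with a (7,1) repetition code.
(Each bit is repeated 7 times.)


Each bit -> 7 copies

00000001111111000000011111110000000111111100000000000000


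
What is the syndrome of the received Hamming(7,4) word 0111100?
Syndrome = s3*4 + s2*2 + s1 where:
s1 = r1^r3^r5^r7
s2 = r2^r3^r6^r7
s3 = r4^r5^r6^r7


s1=0, s2=0, s3=0

Syndrome = 0 (no error)


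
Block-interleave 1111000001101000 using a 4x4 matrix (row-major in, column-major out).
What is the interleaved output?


Matrix:
  1111
  0000
  0110
  1000
Read columns: 1001101010101000

1001101010101000


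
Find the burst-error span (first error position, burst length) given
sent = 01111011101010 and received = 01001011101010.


XOR: 00110000000000

Burst at position 2, length 2


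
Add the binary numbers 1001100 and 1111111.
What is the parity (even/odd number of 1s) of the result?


1001100 = 76
1111111 = 127
Sum = 203 = 11001011
1s count = 5

odd parity (5 ones in 11001011)


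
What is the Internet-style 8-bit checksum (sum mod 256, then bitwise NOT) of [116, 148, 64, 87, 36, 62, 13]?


Sum = 526 mod 256 = 14
Complement = 241

241


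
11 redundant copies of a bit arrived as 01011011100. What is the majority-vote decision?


Ones: 6 out of 11
Threshold: 6

1 (6/11 voted 1)


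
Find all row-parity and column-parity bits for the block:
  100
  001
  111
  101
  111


Row parities: 11101
Column parities: 000

Row P: 11101, Col P: 000, Corner: 0


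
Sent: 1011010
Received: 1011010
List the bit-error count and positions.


XOR: 0000000

0 errors (received matches sent)


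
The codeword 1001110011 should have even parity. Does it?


Number of 1s: 6

Yes, parity is correct (6 ones)


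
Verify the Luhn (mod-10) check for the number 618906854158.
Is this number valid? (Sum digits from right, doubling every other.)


Luhn sum = 56
56 mod 10 = 6

Invalid (Luhn sum mod 10 = 6)


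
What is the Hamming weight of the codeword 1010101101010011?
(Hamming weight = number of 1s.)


Counting 1s in 1010101101010011

9


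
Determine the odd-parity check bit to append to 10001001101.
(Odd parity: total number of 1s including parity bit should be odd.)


Number of 1s in data: 5
Parity bit: 0

0


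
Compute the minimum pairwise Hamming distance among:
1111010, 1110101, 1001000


Comparing all pairs, minimum distance: 3
Can detect 2 errors, correct 1 errors

3


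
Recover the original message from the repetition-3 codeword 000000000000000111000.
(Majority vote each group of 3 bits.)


Groups: 000, 000, 000, 000, 000, 111, 000
Majority votes: 0000010

0000010


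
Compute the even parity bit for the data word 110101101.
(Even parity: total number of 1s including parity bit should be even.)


Number of 1s in data: 6
Parity bit: 0

0


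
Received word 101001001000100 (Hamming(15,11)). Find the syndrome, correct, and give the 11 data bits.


Syndrome = 0: no error detected

Data: 10101000100 (no errors)


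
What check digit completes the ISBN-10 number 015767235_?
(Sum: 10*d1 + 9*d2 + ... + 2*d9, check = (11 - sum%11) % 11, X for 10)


Weighted sum: 196
196 mod 11 = 9

Check digit: 2


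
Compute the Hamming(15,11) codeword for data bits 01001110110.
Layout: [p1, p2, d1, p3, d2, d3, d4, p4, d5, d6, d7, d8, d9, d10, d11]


Parity bits: p1=0, p2=1, p3=1, p4=1

010110011110110


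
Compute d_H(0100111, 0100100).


XOR: 0000011
Count of 1s: 2

2


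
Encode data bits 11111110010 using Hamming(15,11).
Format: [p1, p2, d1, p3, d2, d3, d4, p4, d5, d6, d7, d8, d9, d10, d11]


Parity bits: p1=1, p2=0, p3=0, p4=0

101011101110010


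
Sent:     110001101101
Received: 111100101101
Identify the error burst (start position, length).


XOR: 001101000000

Burst at position 2, length 4


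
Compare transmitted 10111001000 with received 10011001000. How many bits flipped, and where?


XOR: 00100000000

1 error(s) at position(s): 2


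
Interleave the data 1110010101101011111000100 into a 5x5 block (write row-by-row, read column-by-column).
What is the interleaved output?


Matrix:
  11100
  10101
  10101
  11110
  00100
Read columns: 1111010010111110001001100

1111010010111110001001100


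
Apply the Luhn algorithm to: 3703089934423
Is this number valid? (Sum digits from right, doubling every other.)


Luhn sum = 61
61 mod 10 = 1

Invalid (Luhn sum mod 10 = 1)


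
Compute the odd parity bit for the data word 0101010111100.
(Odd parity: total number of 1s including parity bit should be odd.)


Number of 1s in data: 7
Parity bit: 0

0


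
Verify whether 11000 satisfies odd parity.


Number of 1s: 2

No, parity error (2 ones)


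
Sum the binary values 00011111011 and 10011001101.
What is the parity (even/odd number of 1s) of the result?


00011111011 = 251
10011001101 = 1229
Sum = 1480 = 10111001000
1s count = 5

odd parity (5 ones in 10111001000)


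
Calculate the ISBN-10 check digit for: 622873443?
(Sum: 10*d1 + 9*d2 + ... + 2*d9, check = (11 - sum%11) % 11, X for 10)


Weighted sum: 241
241 mod 11 = 10

Check digit: 1


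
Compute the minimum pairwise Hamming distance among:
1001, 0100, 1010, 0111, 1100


Comparing all pairs, minimum distance: 1
Can detect 0 errors, correct 0 errors

1


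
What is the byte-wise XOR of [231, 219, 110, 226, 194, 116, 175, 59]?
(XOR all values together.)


XOR chain: 231 ^ 219 ^ 110 ^ 226 ^ 194 ^ 116 ^ 175 ^ 59 = 146

146


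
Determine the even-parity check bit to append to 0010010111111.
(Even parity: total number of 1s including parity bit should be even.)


Number of 1s in data: 8
Parity bit: 0

0


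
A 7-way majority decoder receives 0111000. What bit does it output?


Ones: 3 out of 7
Threshold: 4

0 (3/7 voted 1)


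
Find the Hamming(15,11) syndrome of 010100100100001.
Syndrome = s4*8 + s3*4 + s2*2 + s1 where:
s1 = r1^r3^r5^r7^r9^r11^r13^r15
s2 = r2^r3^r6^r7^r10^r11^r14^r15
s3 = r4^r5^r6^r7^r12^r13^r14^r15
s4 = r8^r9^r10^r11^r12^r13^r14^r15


s1=0, s2=0, s3=1, s4=0

Syndrome = 4 (error at position 4)


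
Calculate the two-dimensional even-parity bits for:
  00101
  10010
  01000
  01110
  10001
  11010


Row parities: 001101
Column parities: 11010

Row P: 001101, Col P: 11010, Corner: 1


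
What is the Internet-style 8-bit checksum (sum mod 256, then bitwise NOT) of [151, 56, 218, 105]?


Sum = 530 mod 256 = 18
Complement = 237

237


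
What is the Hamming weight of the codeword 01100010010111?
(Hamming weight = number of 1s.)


Counting 1s in 01100010010111

7


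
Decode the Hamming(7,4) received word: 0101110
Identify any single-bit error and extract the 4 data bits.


Syndrome = 5: error at position 5

Data: 0010 (corrected bit 5)


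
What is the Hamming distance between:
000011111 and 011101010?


XOR: 011110101
Count of 1s: 6

6


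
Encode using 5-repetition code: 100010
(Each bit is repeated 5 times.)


Each bit -> 5 copies

111110000000000000001111100000


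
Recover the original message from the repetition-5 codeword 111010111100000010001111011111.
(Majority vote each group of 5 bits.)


Groups: 11101, 01111, 00000, 01000, 11110, 11111
Majority votes: 110011

110011


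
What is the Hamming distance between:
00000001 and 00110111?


XOR: 00110110
Count of 1s: 4

4


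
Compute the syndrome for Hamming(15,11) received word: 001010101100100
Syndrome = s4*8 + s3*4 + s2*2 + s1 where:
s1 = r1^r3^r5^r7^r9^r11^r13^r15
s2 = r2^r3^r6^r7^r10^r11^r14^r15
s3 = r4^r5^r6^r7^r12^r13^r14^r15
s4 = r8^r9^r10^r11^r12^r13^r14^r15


s1=1, s2=1, s3=1, s4=1

Syndrome = 15 (error at position 15)


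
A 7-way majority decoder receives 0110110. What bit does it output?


Ones: 4 out of 7
Threshold: 4

1 (4/7 voted 1)


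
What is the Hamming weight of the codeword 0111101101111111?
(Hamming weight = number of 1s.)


Counting 1s in 0111101101111111

13


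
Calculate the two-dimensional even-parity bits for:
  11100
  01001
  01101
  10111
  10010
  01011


Row parities: 101001
Column parities: 10110

Row P: 101001, Col P: 10110, Corner: 1


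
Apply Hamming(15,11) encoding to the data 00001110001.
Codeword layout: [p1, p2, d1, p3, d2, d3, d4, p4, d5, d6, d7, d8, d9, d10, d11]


Parity bits: p1=1, p2=1, p3=1, p4=0

110100001110001


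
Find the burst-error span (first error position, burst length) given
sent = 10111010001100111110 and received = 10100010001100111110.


XOR: 00011000000000000000

Burst at position 3, length 2


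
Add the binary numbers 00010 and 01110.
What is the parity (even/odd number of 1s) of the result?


00010 = 2
01110 = 14
Sum = 16 = 10000
1s count = 1

odd parity (1 ones in 10000)


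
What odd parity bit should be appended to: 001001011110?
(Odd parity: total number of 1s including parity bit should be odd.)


Number of 1s in data: 6
Parity bit: 1

1


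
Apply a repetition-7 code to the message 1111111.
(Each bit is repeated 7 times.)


Each bit -> 7 copies

1111111111111111111111111111111111111111111111111


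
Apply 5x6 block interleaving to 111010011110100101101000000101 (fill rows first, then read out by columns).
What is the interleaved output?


Matrix:
  111010
  011110
  100101
  101000
  000101
Read columns: 101101100011010011011100000101

101101100011010011011100000101


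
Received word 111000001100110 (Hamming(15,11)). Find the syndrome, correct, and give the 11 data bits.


Syndrome = 0: no error detected

Data: 10001100110 (no errors)


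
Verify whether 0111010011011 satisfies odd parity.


Number of 1s: 8

No, parity error (8 ones)


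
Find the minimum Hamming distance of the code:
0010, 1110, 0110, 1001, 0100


Comparing all pairs, minimum distance: 1
Can detect 0 errors, correct 0 errors

1


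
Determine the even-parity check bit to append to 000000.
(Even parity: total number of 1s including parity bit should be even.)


Number of 1s in data: 0
Parity bit: 0

0


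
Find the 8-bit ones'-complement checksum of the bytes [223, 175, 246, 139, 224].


Sum = 1007 mod 256 = 239
Complement = 16

16


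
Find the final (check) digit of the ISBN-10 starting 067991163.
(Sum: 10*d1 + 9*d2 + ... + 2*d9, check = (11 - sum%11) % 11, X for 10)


Weighted sum: 260
260 mod 11 = 7

Check digit: 4


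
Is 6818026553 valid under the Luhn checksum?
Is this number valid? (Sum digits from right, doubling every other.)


Luhn sum = 35
35 mod 10 = 5

Invalid (Luhn sum mod 10 = 5)


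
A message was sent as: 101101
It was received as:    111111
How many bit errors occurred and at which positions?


XOR: 010010

2 error(s) at position(s): 1, 4


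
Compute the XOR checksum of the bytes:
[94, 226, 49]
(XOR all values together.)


XOR chain: 94 ^ 226 ^ 49 = 141

141


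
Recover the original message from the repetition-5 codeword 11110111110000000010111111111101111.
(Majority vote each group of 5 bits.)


Groups: 11110, 11111, 00000, 00010, 11111, 11111, 01111
Majority votes: 1100111

1100111


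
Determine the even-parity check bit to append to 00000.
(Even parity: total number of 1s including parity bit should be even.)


Number of 1s in data: 0
Parity bit: 0

0


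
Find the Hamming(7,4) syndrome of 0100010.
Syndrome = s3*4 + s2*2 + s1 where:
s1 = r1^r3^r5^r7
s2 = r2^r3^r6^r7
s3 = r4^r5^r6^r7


s1=0, s2=0, s3=1

Syndrome = 4 (error at position 4)


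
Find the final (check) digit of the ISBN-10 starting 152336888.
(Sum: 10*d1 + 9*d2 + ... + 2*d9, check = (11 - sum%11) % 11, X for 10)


Weighted sum: 212
212 mod 11 = 3

Check digit: 8


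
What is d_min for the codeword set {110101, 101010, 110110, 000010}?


Comparing all pairs, minimum distance: 2
Can detect 1 errors, correct 0 errors

2


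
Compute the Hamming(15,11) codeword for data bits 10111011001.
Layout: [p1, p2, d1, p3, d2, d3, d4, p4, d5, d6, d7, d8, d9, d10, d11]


Parity bits: p1=1, p2=1, p3=0, p4=0

111001101011001


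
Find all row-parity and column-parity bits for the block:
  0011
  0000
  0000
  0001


Row parities: 0001
Column parities: 0010

Row P: 0001, Col P: 0010, Corner: 1


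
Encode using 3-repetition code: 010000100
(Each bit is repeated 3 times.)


Each bit -> 3 copies

000111000000000000111000000


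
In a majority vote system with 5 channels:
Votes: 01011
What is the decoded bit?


Ones: 3 out of 5
Threshold: 3

1 (3/5 voted 1)


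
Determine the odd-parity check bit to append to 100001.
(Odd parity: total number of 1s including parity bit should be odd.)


Number of 1s in data: 2
Parity bit: 1

1


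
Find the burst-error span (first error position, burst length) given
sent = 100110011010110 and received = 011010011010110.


XOR: 111100000000000

Burst at position 0, length 4


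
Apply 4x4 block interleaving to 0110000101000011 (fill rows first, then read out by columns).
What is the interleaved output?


Matrix:
  0110
  0001
  0100
  0011
Read columns: 0000101010010101

0000101010010101


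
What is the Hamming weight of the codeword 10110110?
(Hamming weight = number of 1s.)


Counting 1s in 10110110

5


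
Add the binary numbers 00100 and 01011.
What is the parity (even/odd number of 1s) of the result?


00100 = 4
01011 = 11
Sum = 15 = 1111
1s count = 4

even parity (4 ones in 1111)


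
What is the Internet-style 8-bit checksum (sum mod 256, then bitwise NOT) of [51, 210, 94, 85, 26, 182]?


Sum = 648 mod 256 = 136
Complement = 119

119


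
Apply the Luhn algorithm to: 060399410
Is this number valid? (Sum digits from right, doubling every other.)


Luhn sum = 33
33 mod 10 = 3

Invalid (Luhn sum mod 10 = 3)


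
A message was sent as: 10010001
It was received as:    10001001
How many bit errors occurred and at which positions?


XOR: 00011000

2 error(s) at position(s): 3, 4


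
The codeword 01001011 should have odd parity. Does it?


Number of 1s: 4

No, parity error (4 ones)


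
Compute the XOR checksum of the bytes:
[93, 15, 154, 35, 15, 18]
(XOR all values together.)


XOR chain: 93 ^ 15 ^ 154 ^ 35 ^ 15 ^ 18 = 246

246


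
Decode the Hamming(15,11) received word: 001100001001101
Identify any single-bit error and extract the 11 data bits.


Syndrome = 0: no error detected

Data: 10001001101 (no errors)


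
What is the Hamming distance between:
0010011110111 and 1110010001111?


XOR: 1100001111000
Count of 1s: 6

6


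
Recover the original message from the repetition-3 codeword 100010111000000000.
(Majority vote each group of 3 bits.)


Groups: 100, 010, 111, 000, 000, 000
Majority votes: 001000

001000


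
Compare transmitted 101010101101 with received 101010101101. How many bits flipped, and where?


XOR: 000000000000

0 errors (received matches sent)


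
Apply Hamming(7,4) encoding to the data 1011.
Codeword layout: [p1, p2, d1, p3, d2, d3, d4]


Parity bits: p1=0, p2=1, p3=0

0110011


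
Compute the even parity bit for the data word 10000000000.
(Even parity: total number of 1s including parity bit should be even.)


Number of 1s in data: 1
Parity bit: 1

1


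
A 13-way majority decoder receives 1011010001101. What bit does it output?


Ones: 7 out of 13
Threshold: 7

1 (7/13 voted 1)


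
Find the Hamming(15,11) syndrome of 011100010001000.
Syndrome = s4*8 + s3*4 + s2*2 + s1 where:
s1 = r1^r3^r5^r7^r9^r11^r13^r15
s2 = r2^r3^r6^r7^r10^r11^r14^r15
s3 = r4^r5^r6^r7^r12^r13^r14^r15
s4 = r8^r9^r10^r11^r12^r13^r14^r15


s1=1, s2=0, s3=0, s4=0

Syndrome = 1 (error at position 1)


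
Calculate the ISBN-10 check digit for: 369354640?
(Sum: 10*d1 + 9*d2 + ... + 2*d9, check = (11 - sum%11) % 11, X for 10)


Weighted sum: 263
263 mod 11 = 10

Check digit: 1


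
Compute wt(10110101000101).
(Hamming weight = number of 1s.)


Counting 1s in 10110101000101

7


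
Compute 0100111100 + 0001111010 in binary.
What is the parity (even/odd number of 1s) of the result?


0100111100 = 316
0001111010 = 122
Sum = 438 = 110110110
1s count = 6

even parity (6 ones in 110110110)


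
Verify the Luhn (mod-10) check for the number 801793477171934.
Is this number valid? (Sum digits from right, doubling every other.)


Luhn sum = 75
75 mod 10 = 5

Invalid (Luhn sum mod 10 = 5)


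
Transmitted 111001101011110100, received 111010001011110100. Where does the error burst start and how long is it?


XOR: 000011100000000000

Burst at position 4, length 3


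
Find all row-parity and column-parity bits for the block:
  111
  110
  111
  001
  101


Row parities: 10110
Column parities: 010

Row P: 10110, Col P: 010, Corner: 1


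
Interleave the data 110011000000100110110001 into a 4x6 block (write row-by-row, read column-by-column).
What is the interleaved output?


Matrix:
  110011
  000000
  100110
  110001
Read columns: 101110010000001010101001

101110010000001010101001


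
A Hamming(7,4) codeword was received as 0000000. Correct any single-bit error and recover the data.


Syndrome = 0: no error detected

Data: 0000 (no errors)


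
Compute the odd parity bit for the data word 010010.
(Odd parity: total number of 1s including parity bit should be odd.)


Number of 1s in data: 2
Parity bit: 1

1


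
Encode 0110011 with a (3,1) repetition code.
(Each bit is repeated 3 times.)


Each bit -> 3 copies

000111111000000111111


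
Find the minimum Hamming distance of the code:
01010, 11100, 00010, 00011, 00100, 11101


Comparing all pairs, minimum distance: 1
Can detect 0 errors, correct 0 errors

1


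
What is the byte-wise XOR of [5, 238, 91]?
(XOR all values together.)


XOR chain: 5 ^ 238 ^ 91 = 176

176


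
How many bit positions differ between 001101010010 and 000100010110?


XOR: 001001000100
Count of 1s: 3

3


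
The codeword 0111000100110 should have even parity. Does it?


Number of 1s: 6

Yes, parity is correct (6 ones)


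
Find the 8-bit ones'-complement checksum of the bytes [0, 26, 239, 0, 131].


Sum = 396 mod 256 = 140
Complement = 115

115


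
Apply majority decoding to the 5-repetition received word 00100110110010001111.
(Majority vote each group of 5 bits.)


Groups: 00100, 11011, 00100, 01111
Majority votes: 0101

0101


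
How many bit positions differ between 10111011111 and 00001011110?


XOR: 10110000001
Count of 1s: 4

4


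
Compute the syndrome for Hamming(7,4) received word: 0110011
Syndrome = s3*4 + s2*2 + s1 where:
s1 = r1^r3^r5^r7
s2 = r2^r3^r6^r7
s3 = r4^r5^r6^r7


s1=0, s2=0, s3=0

Syndrome = 0 (no error)


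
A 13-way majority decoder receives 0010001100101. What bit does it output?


Ones: 5 out of 13
Threshold: 7

0 (5/13 voted 1)


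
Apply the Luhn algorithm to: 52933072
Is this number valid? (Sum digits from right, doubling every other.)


Luhn sum = 28
28 mod 10 = 8

Invalid (Luhn sum mod 10 = 8)


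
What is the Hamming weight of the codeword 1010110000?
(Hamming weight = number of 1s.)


Counting 1s in 1010110000

4


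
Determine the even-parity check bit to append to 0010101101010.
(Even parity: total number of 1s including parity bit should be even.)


Number of 1s in data: 6
Parity bit: 0

0


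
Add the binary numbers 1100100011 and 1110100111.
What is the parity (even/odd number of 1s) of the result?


1100100011 = 803
1110100111 = 935
Sum = 1738 = 11011001010
1s count = 6

even parity (6 ones in 11011001010)


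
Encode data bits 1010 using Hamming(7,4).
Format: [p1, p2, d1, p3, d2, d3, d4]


Parity bits: p1=1, p2=0, p3=1

1011010


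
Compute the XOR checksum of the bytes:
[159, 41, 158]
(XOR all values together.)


XOR chain: 159 ^ 41 ^ 158 = 40

40


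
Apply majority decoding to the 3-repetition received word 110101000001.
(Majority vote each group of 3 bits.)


Groups: 110, 101, 000, 001
Majority votes: 1100

1100


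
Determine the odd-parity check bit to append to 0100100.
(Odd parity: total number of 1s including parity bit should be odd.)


Number of 1s in data: 2
Parity bit: 1

1


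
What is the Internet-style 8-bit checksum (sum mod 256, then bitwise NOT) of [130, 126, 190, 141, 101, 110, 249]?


Sum = 1047 mod 256 = 23
Complement = 232

232


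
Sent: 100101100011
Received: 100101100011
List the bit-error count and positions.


XOR: 000000000000

0 errors (received matches sent)


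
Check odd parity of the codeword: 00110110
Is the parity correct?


Number of 1s: 4

No, parity error (4 ones)


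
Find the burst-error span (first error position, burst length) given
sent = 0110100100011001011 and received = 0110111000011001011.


XOR: 0000011100000000000

Burst at position 5, length 3


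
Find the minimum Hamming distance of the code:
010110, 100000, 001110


Comparing all pairs, minimum distance: 2
Can detect 1 errors, correct 0 errors

2


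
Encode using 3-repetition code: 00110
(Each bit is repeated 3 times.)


Each bit -> 3 copies

000000111111000


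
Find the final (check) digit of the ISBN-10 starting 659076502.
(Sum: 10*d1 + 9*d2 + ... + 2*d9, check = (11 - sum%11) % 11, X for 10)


Weighted sum: 273
273 mod 11 = 9

Check digit: 2


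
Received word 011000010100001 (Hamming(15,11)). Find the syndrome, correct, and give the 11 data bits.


Syndrome = 12: error at position 12

Data: 10000101001 (corrected bit 12)


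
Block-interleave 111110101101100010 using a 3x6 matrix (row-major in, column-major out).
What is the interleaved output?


Matrix:
  111110
  101101
  100010
Read columns: 111100110110101010

111100110110101010


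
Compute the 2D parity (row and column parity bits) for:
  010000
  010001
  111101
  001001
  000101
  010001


Row parities: 101000
Column parities: 100001

Row P: 101000, Col P: 100001, Corner: 0


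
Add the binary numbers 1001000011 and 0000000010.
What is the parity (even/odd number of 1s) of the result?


1001000011 = 579
0000000010 = 2
Sum = 581 = 1001000101
1s count = 4

even parity (4 ones in 1001000101)


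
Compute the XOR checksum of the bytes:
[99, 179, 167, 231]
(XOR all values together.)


XOR chain: 99 ^ 179 ^ 167 ^ 231 = 144

144


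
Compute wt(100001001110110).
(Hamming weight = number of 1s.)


Counting 1s in 100001001110110

7


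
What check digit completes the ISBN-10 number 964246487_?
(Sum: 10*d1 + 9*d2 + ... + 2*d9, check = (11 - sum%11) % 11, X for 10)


Weighted sum: 298
298 mod 11 = 1

Check digit: X


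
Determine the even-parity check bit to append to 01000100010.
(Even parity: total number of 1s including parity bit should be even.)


Number of 1s in data: 3
Parity bit: 1

1


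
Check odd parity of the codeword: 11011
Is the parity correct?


Number of 1s: 4

No, parity error (4 ones)


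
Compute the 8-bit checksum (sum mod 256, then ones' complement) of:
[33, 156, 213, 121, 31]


Sum = 554 mod 256 = 42
Complement = 213

213


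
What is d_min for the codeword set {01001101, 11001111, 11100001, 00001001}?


Comparing all pairs, minimum distance: 2
Can detect 1 errors, correct 0 errors

2


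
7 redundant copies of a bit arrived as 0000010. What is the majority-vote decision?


Ones: 1 out of 7
Threshold: 4

0 (1/7 voted 1)


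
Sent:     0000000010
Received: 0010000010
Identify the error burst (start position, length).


XOR: 0010000000

Burst at position 2, length 1


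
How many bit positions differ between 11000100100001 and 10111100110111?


XOR: 01111000010110
Count of 1s: 7

7


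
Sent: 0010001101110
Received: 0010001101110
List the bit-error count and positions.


XOR: 0000000000000

0 errors (received matches sent)


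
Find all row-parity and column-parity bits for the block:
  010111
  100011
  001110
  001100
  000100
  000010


Row parities: 011011
Column parities: 110000

Row P: 011011, Col P: 110000, Corner: 0


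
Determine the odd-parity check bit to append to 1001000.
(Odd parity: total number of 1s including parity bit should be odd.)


Number of 1s in data: 2
Parity bit: 1

1


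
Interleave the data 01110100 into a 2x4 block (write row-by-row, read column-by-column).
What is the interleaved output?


Matrix:
  0111
  0100
Read columns: 00111010

00111010


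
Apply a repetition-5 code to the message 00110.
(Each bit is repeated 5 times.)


Each bit -> 5 copies

0000000000111111111100000


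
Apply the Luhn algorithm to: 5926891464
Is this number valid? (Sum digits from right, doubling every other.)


Luhn sum = 49
49 mod 10 = 9

Invalid (Luhn sum mod 10 = 9)


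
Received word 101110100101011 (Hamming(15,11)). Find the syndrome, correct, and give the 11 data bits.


Syndrome = 3: error at position 3

Data: 01010101011 (corrected bit 3)


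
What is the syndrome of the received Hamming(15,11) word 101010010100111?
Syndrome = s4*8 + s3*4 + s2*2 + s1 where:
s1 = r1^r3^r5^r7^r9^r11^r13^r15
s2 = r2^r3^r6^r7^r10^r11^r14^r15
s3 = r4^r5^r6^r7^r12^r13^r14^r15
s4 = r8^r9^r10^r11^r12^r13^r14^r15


s1=1, s2=0, s3=0, s4=1

Syndrome = 9 (error at position 9)


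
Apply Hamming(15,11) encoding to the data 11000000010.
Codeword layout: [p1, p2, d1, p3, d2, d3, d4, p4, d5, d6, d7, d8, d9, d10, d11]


Parity bits: p1=0, p2=0, p3=0, p4=1

001010010000010


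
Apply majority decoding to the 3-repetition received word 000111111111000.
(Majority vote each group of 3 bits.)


Groups: 000, 111, 111, 111, 000
Majority votes: 01110

01110


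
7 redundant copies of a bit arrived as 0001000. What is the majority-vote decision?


Ones: 1 out of 7
Threshold: 4

0 (1/7 voted 1)


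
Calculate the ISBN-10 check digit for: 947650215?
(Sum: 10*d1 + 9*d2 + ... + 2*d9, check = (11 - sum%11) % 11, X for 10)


Weighted sum: 275
275 mod 11 = 0

Check digit: 0


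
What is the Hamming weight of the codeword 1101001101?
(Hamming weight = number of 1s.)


Counting 1s in 1101001101

6


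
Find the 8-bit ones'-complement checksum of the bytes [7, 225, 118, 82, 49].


Sum = 481 mod 256 = 225
Complement = 30

30


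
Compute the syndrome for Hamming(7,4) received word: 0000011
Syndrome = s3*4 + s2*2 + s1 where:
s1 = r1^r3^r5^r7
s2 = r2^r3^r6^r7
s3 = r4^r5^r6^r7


s1=1, s2=0, s3=0

Syndrome = 1 (error at position 1)


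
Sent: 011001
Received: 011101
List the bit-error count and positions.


XOR: 000100

1 error(s) at position(s): 3


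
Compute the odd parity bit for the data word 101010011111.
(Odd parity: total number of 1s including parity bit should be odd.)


Number of 1s in data: 8
Parity bit: 1

1


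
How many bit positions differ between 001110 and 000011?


XOR: 001101
Count of 1s: 3

3


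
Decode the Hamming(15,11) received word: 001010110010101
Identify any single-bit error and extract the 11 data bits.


Syndrome = 0: no error detected

Data: 11010010101 (no errors)


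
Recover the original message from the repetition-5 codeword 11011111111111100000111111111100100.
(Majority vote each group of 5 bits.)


Groups: 11011, 11111, 11111, 00000, 11111, 11111, 00100
Majority votes: 1110110

1110110


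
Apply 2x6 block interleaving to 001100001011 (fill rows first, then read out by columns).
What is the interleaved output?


Matrix:
  001100
  001011
Read columns: 000011100101

000011100101


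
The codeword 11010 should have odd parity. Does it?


Number of 1s: 3

Yes, parity is correct (3 ones)


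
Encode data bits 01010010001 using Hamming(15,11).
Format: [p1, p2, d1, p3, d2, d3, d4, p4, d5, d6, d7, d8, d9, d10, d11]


Parity bits: p1=0, p2=1, p3=1, p4=0

010110100010001


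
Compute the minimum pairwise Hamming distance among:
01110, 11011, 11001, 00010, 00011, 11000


Comparing all pairs, minimum distance: 1
Can detect 0 errors, correct 0 errors

1


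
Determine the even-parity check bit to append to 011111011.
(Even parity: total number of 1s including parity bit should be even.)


Number of 1s in data: 7
Parity bit: 1

1


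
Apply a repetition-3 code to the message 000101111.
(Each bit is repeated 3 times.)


Each bit -> 3 copies

000000000111000111111111111


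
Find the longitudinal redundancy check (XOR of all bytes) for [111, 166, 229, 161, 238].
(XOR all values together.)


XOR chain: 111 ^ 166 ^ 229 ^ 161 ^ 238 = 99

99


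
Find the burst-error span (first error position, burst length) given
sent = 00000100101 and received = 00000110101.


XOR: 00000010000

Burst at position 6, length 1


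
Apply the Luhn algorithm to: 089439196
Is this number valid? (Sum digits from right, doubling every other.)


Luhn sum = 52
52 mod 10 = 2

Invalid (Luhn sum mod 10 = 2)


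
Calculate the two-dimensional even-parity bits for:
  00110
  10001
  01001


Row parities: 000
Column parities: 11110

Row P: 000, Col P: 11110, Corner: 0


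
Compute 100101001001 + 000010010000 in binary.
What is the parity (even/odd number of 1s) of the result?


100101001001 = 2377
000010010000 = 144
Sum = 2521 = 100111011001
1s count = 7

odd parity (7 ones in 100111011001)


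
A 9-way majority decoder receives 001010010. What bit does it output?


Ones: 3 out of 9
Threshold: 5

0 (3/9 voted 1)


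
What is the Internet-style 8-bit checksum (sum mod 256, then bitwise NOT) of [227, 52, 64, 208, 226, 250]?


Sum = 1027 mod 256 = 3
Complement = 252

252
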